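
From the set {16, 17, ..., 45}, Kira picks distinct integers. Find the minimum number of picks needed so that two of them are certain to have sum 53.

A set avoiding the sum 53 can contain at most one of each pair {x, 53−x}, plus the 8 elements whose complement lies outside the range.
The integers 27, …, 45 (19 of them) are such a set: any two sum to at least 27+28 = 55 > 53.
Any 20th integer completes one of the 11 pairs, so 20 choices force a sum of 53.

20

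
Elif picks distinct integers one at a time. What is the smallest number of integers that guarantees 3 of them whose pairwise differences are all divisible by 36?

73

Integers whose pairwise differences are multiples of 36 are exactly those sharing a remainder mod 36. The 36 residue classes mod 36 are the pigeonholes.
With 72 integers one could put 2 in each residue class and have no class reach 3.
The 73rd integer pushes some class to 3, so 36·2 + 1 = 73.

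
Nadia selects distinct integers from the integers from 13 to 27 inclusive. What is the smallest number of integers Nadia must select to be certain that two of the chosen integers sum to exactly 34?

12

Group the elements by complementary pair {x, 34−x}: {13,21}, {14,20}, {15,19}, …, giving 4 two-element pairs, the single value 17 (it cannot pair with itself since the integers are distinct), and 6 integers whose partner 34−x falls outside [13,27].
By pigeonhole, treating each of those 11 groups as a pigeonhole, one can pick one integer per group — 11 integers — with no two summing to 34.
The 12th integer lands in an occupied pair, forcing a sum of 34.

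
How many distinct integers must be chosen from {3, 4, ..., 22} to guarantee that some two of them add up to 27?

12

Two chosen integers sum to 27 exactly when both halves of some pair {x, 27−x} with 5 ≤ x ≤ 27−x ≤ 22 are chosen — 9 such pairs.
The remaining 2 elements (those with no distinct partner in range) can never complete a 27-sum, so the worst case takes all of them and one from each pair: 2 + 9 = 11.
By the pigeonhole principle, the 12th integer has to be the second member of some pair, so 11 + 1 = 12.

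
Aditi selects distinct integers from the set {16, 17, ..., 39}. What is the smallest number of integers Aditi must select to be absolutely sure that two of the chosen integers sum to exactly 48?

17

A set avoiding the sum 48 can contain at most one of each pair {x, 48−x}, plus the 8 elements whose complement lies outside the range or equal to its own complement.
The integers 24, …, 39 (16 of them) are such a set: any two sum to at least 24+25 = 49 > 48.
Any 17th integer completes one of the 8 pairs, so 17 choices force a sum of 48.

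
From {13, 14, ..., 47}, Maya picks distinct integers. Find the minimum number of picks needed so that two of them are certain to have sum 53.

22

Two chosen integers sum to 53 exactly when both halves of some pair {x, 53−x} with 13 ≤ x ≤ 53−x ≤ 40 are chosen — 14 such pairs.
The remaining 7 elements (those with no distinct partner in range) can never complete a 53-sum, so the worst case takes all of them and one from each pair: 7 + 14 = 21.
By pigeonhole, the 22nd integer has to be the second member of some pair, so 21 + 1 = 22.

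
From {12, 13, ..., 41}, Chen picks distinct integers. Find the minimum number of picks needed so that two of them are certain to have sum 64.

A set avoiding the sum 64 can contain at most one of each pair {x, 64−x}, plus the 12 elements whose complement lies outside the range or equal to its own complement.
The integers 12, …, 32 (21 of them) are such a set: any two sum to at least 12+13 = 25 and at most 31+32 = 63 < 64.
By pigeonhole, any 22nd integer completes one of the 9 pairs, so 22 choices force a sum of 64.

22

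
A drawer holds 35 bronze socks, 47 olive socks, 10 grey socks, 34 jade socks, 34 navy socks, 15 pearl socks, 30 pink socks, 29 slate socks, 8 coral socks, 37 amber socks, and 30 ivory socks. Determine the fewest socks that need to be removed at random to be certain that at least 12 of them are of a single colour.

118

An adversary could hand out at most 11 socks per colour (grey, coral run out sooner): 11 + 11 + 10 + 11 + 11 + 11 + 11 + 11 + 8 + 11 + 11 = 117 socks and still no colour has 12.
One more sock lands in a colour already at 11, so 118 draws are enough and 117 are not.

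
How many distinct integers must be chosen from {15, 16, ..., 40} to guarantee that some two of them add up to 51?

Group the elements by complementary pair {x, 51−x}: {15,36}, {16,35}, {17,34}, …, giving 11 two-element pairs and 4 integers whose partner 51−x falls outside [15,40].
Pigeonhole: treating each of those 15 groups as a pigeonhole, one can pick one integer per group — 15 integers — with no two summing to 51.
The 16th integer lands in an occupied pair, forcing a sum of 51.

16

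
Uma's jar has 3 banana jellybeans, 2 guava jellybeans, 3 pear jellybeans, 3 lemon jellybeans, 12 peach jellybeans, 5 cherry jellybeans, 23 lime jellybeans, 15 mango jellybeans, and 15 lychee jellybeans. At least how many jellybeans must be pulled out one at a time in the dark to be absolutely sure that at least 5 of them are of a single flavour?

By pigeonhole, put each drawn jellybean into a box by flavour. The largest draw with every box below 5 takes min(count, 4) from each flavour; flavours with fewer than 4 contribute all they have.
Σ min(cᵢ, 4) = 3 + 2 + 3 + 3 + 4 + 4 + 4 + 4 + 4 = 31.
Draw number 31 + 1 = 32 must push one box to 5.

32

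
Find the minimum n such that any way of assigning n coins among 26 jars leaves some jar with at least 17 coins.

417

With 416 coins one could put exactly 16 in each of the 26 jars, and no jar would reach 17.
One more coin must land in a jar that already has 16, giving it 17.
So 26 × 16 + 1 = 417 coins are required.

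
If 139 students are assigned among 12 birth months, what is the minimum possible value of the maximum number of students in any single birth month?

The 12 birth months are the holes and the 139 students are the pigeons.
If every birth month held at most 11 students, the total would be at most 12 × 11 = 132, which is less than 139.
So some birth month holds at least ⌈139/12⌉ = 12 students.

12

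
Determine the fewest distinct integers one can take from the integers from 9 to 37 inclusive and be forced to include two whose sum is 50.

A set avoiding the sum 50 can contain at most one of each pair {x, 50−x}, plus the 5 elements whose complement lies outside the range or equal to its own complement.
The integers 9, …, 25 (17 of them) are such a set: any two sum to at least 9+10 = 19 and at most 24+25 = 49 < 50.
By pigeonhole, any 18th integer completes one of the 12 pairs, so 18 choices force a sum of 50.

18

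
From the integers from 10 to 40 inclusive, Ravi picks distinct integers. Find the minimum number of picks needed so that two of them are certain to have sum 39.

A set avoiding the sum 39 can contain at most one of each pair {x, 39−x}, plus the 11 elements whose complement lies outside the range.
The integers 20, …, 40 (21 of them) are such a set: any two sum to at least 20+21 = 41 > 39.
By the pigeonhole principle, any 22nd integer completes one of the 10 pairs, so 22 choices force a sum of 39.

22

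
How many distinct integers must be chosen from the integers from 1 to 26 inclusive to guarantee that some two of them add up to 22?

17

Group the elements by complementary pair {x, 22−x}: {1,21}, {2,20}, {3,19}, …, giving 10 two-element pairs, the single value 11 (it cannot pair with itself since the integers are distinct), and 5 integers whose partner 22−x falls outside [1,26].
Pigeonhole: treating each of those 16 groups as a pigeonhole, one can pick one integer per group — 16 integers — with no two summing to 22.
The 17th integer lands in an occupied pair, forcing a sum of 22.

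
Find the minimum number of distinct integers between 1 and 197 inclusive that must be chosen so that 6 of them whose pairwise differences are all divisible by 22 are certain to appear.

Integers whose pairwise differences are multiples of 22 are exactly those sharing a remainder mod 22. By the pigeonhole principle, the 22 residue classes mod 22 are the pigeonholes.
With 110 integers one could put 5 in each residue class and have no class reach 6.
The 111th integer pushes some class to 6, so 22·5 + 1 = 111.

111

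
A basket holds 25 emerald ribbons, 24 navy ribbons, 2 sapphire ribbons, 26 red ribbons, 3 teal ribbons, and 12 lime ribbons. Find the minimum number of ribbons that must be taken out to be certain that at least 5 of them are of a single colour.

22

By the pigeonhole principle, the 6 colours are the holes; the ribbons drawn are the pigeons.
To avoid 5 of any one colour, the worst case takes at most 4 of each colour, or every ribbon of a colour that has fewer than 4.
That gives 4 + 4 + 2 + 4 + 3 + 4 = 21 ribbons with no colour reaching 5.
The next ribbon forces some colour to 5, so 21 + 1 = 22.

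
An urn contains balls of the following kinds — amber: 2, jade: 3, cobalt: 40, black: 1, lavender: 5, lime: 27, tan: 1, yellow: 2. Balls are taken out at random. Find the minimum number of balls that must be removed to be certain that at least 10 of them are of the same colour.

An adversary could hand out at most 9 balls per colour (6 colours run out sooner): 2 + 3 + 9 + 1 + 5 + 9 + 1 + 2 = 32 balls and still no colour has 10.
By the pigeonhole principle, one more ball lands in a colour already at 9, so 33 draws are enough and 32 are not.

33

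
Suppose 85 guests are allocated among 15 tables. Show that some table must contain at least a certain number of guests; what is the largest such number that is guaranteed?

6

By the pigeonhole principle, the 15 tables are the holes and the 85 guests are the pigeons.
If every table held at most 5 guests, the total would be at most 15 × 5 = 75, which is less than 85.
So some table holds at least ⌈85/15⌉ = 6 guests.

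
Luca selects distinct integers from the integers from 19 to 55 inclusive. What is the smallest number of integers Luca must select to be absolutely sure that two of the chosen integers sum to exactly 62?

A set avoiding the sum 62 can contain at most one of each pair {x, 62−x}, plus the 13 elements whose complement lies outside the range or equal to its own complement.
The integers 31, …, 55 (25 of them) are such a set: any two sum to at least 31+32 = 63 > 62.
Any 26th integer completes one of the 12 pairs, so 26 choices force a sum of 62.

26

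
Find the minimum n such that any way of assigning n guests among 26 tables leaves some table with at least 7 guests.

With 156 guests one could put exactly 6 in each of the 26 tables, and no table would reach 7.
One more guest must land in a table that already has 6, giving it 7.
So 26 × 6 + 1 = 157 guests are required.

157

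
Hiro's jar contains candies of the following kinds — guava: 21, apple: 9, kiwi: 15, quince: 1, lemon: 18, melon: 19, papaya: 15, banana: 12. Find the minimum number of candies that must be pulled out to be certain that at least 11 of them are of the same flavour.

71

By pigeonhole, put each drawn candy into a box by flavour. The largest draw with every box below 11 takes min(count, 10) from each flavour; flavours with fewer than 10 contribute all they have.
Σ min(cᵢ, 10) = 10 + 9 + 10 + 1 + 10 + 10 + 10 + 10 = 70.
Draw number 70 + 1 = 71 must push one box to 11.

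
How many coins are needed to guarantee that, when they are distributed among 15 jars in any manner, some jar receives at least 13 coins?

With 180 coins one could put exactly 12 in each of the 15 jars, and no jar would reach 13.
One more coin must land in a jar that already has 12, giving it 13.
So 15 × 12 + 1 = 181 coins are required.

181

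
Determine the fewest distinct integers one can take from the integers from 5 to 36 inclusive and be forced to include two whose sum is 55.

Group the elements by complementary pair {x, 55−x}: {19,36}, {20,35}, {21,34}, …, giving 9 two-element pairs and 14 integers whose partner 55−x falls outside [5,36].
By pigeonhole, treating each of those 23 groups as a pigeonhole, one can pick one integer per group — 23 integers — with no two summing to 55.
The 24th integer lands in an occupied pair, forcing a sum of 55.

24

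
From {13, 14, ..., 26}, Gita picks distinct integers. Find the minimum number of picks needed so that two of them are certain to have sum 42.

A set avoiding the sum 42 can contain at most one of each pair {x, 42−x}, plus the 4 elements whose complement lies outside the range or equal to its own complement.
The integers 13, …, 21 (9 of them) are such a set: any two sum to at least 13+14 = 27 and at most 20+21 = 41 < 42.
By pigeonhole, any 10th integer completes one of the 5 pairs, so 10 choices force a sum of 42.

10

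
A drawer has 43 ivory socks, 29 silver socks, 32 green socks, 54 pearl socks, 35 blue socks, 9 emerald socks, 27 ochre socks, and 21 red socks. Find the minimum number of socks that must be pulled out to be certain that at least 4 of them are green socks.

222

In the worst case for collecting green socks, every non-green sock comes out first.
There are 43 + 29 + 54 + 35 + 9 + 27 + 21 = 218 non-green socks altogether.
After those, each further sock must be green, so 218 + 4 = 222 draws guarantee 4 green socks.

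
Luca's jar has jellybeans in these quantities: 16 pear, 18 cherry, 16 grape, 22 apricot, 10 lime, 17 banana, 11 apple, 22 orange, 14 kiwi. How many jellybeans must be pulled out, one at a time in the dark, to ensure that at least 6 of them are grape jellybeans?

In the worst case for collecting grape jellybeans, every non-grape jellybean comes out first.
There are 16 + 18 + 22 + 10 + 17 + 11 + 22 + 14 = 130 non-grape jellybeans altogether.
After those, each further jellybean must be grape, so 130 + 6 = 136 draws guarantee 6 grape jellybeans.

136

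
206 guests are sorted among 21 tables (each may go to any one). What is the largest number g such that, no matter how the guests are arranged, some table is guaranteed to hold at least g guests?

10

The 21 tables are the holes and the 206 guests are the pigeons.
If every table held at most 9 guests, the total would be at most 21 × 9 = 189, which is less than 206.
So some table holds at least ⌈206/21⌉ = 10 guests.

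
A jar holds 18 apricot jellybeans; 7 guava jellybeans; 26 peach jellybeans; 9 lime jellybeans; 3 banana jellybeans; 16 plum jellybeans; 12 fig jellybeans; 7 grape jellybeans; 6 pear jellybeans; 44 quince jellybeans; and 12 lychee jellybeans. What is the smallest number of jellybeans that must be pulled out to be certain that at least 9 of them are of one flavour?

80

An adversary could hand out at most 8 jellybeans per flavour (4 flavours run out sooner): 8 + 7 + 8 + 8 + 3 + 8 + 8 + 7 + 6 + 8 + 8 = 79 jellybeans and still no flavour has 9.
One more jellybean lands in a flavour already at 8, so 80 draws are enough and 79 are not.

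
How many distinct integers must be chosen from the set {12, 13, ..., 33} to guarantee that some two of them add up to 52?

Group the elements by complementary pair {x, 52−x}: {19,33}, {20,32}, {21,31}, …, giving 7 two-element pairs, the single value 26 (it cannot pair with itself since the integers are distinct), and 7 integers whose partner 52−x falls outside [12,33].
Pigeonhole: treating each of those 15 groups as a pigeonhole, one can pick one integer per group — 15 integers — with no two summing to 52.
The 16th integer lands in an occupied pair, forcing a sum of 52.

16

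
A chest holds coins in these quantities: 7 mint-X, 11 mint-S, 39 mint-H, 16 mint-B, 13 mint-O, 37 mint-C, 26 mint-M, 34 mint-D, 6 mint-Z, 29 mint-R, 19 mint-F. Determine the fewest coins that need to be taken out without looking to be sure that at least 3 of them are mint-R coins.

In the worst case for collecting mint-R coins, every non-mint-R coin comes out first.
There are 7 + 11 + 39 + 16 + 13 + 37 + 26 + 34 + 6 + 19 = 208 non-mint-R coins altogether.
After those, each further coin must be mint-R, so 208 + 3 = 211 draws guarantee 3 mint-R coins.

211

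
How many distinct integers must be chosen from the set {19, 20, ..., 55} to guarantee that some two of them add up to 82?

24

Group the elements by complementary pair {x, 82−x}: {27,55}, {28,54}, {29,53}, …, giving 14 two-element pairs, the single value 41 (it cannot pair with itself since the integers are distinct), and 8 integers whose partner 82−x falls outside [19,55].
Pigeonhole: treating each of those 23 groups as a pigeonhole, one can pick one integer per group — 23 integers — with no two summing to 82.
The 24th integer lands in an occupied pair, forcing a sum of 82.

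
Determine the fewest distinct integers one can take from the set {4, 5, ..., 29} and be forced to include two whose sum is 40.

Group the elements by complementary pair {x, 40−x}: {11,29}, {12,28}, {13,27}, …, giving 9 two-element pairs, the single value 20 (it cannot pair with itself since the integers are distinct), and 7 integers whose partner 40−x falls outside [4,29].
By the pigeonhole principle, treating each of those 17 groups as a pigeonhole, one can pick one integer per group — 17 integers — with no two summing to 40.
The 18th integer lands in an occupied pair, forcing a sum of 40.

18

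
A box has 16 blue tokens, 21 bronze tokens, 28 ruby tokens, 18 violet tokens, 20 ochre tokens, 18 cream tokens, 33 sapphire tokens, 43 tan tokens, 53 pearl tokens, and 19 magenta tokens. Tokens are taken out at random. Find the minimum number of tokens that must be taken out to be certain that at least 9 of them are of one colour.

Pigeonhole: the 10 colours are the holes; the tokens drawn are the pigeons.
To avoid 9 of any one colour, the worst case takes at most 8 of each colour.
That gives 8 + 8 + 8 + 8 + 8 + 8 + 8 + 8 + 8 + 8 = 80 tokens with no colour reaching 9.
The next token forces some colour to 9, so 80 + 1 = 81.

81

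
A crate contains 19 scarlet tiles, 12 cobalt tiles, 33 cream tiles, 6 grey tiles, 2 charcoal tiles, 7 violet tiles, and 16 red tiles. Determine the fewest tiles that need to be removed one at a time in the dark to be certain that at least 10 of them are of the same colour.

By the pigeonhole principle, put each drawn tile into a box by colour. The largest draw with every box below 10 takes min(count, 9) from each colour; colours with fewer than 9 contribute all they have.
Σ min(cᵢ, 9) = 9 + 9 + 9 + 6 + 2 + 7 + 9 = 51.
Draw number 51 + 1 = 52 must push one box to 10.

52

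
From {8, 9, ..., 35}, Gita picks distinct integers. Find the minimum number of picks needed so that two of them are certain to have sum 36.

Two chosen integers sum to 36 exactly when both halves of some pair {x, 36−x} with 8 ≤ x ≤ 36−x ≤ 28 are chosen — 10 such pairs.
The remaining 8 elements (those with no distinct partner in range) can never complete a 36-sum, so the worst case takes all of them and one from each pair: 8 + 10 = 18.
The 19th integer has to be the second member of some pair, so 18 + 1 = 19.

19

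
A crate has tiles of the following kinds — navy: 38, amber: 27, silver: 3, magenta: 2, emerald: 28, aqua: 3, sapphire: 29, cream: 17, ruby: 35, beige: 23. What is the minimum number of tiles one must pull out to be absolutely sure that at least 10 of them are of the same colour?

An adversary could hand out at most 9 tiles per colour (silver, magenta, aqua run out sooner): 9 + 9 + 3 + 2 + 9 + 3 + 9 + 9 + 9 + 9 = 71 tiles and still no colour has 10.
One more tile lands in a colour already at 9, so 72 draws are enough and 71 are not.

72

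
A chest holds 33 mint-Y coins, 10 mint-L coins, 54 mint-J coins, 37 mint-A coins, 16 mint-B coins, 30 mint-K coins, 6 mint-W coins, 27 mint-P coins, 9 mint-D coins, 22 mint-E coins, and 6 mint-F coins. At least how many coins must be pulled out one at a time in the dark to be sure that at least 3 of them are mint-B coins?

In the worst case for collecting mint-B coins, every non-mint-B coin comes out first.
There are 33 + 10 + 54 + 37 + 30 + 6 + 27 + 9 + 22 + 6 = 234 non-mint-B coins altogether.
After those, each further coin must be mint-B, so 234 + 3 = 237 draws guarantee 3 mint-B coins.

237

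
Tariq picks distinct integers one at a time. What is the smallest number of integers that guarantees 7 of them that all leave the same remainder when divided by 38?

The 38 residue classes mod 38 are the pigeonholes.
With 228 integers one could put 6 in each residue class and have no class reach 7.
The 229th integer pushes some class to 7, so 38·6 + 1 = 229.

229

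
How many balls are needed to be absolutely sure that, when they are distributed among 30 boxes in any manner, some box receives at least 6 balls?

151

With 150 balls one could put exactly 5 in each of the 30 boxes, and no box would reach 6.
Pigeonhole: one more ball must land in a box that already has 5, giving it 6.
So 30 × 5 + 1 = 151 balls are required.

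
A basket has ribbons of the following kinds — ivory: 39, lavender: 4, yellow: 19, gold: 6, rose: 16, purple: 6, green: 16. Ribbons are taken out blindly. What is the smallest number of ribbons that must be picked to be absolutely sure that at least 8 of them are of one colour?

Put each drawn ribbon into a box by colour. The largest draw with every box below 8 takes min(count, 7) from each colour; colours with fewer than 7 contribute all they have.
Σ min(cᵢ, 7) = 7 + 4 + 7 + 6 + 7 + 6 + 7 = 44.
Draw number 44 + 1 = 45 must push one box to 8.

45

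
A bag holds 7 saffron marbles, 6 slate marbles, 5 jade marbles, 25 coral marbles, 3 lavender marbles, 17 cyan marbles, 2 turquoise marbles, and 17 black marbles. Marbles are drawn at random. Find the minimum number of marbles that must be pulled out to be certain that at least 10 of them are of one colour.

An adversary could hand out at most 9 marbles per colour (5 colours run out sooner): 7 + 6 + 5 + 9 + 3 + 9 + 2 + 9 = 50 marbles and still no colour has 10.
One more marble lands in a colour already at 9, so 51 draws are enough and 50 are not.

51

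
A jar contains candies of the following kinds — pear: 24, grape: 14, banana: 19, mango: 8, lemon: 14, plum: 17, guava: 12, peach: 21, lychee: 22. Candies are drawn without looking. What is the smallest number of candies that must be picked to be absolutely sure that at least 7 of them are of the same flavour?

55

An adversary could hand out at most 6 candies per flavour: 6 + 6 + 6 + 6 + 6 + 6 + 6 + 6 + 6 = 54 candies and still no flavour has 7.
One more candy lands in a flavour already at 6, so 55 draws are enough and 54 are not.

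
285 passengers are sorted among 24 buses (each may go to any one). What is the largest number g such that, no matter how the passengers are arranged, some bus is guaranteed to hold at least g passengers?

12

Pigeonhole: the 24 buses are the holes and the 285 passengers are the pigeons.
If every bus held at most 11 passengers, the total would be at most 24 × 11 = 264, which is less than 285.
So some bus holds at least ⌈285/24⌉ = 12 passengers.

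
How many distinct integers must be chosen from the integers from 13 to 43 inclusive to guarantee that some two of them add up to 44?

A set avoiding the sum 44 can contain at most one of each pair {x, 44−x}, plus the 13 elements whose complement lies outside the range or equal to its own complement.
The integers 22, …, 43 (22 of them) are such a set: any two sum to at least 22+23 = 45 > 44.
Pigeonhole: any 23rd integer completes one of the 9 pairs, so 23 choices force a sum of 44.

23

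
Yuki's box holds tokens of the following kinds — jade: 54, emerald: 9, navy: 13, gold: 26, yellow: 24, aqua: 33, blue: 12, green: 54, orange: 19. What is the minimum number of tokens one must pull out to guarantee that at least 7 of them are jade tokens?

In the worst case for collecting jade tokens, every non-jade token comes out first.
There are 9 + 13 + 26 + 24 + 33 + 12 + 54 + 19 = 190 non-jade tokens altogether.
After those, each further token must be jade, so 190 + 7 = 197 draws guarantee 7 jade tokens.

197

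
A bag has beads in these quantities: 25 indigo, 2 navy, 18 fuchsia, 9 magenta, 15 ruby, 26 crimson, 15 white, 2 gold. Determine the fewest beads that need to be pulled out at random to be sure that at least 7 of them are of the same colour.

41

The 8 colours are the holes; the beads drawn are the pigeons.
To avoid 7 of any one colour, the worst case takes at most 6 of each colour, or every bead of a colour that has fewer than 6.
That gives 6 + 2 + 6 + 6 + 6 + 6 + 6 + 2 = 40 beads with no colour reaching 7.
The next bead forces some colour to 7, so 40 + 1 = 41.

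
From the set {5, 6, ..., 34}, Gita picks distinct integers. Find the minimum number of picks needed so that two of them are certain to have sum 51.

A set avoiding the sum 51 can contain at most one of each pair {x, 51−x}, plus the 12 elements whose complement lies outside the range.
The integers 5, …, 25 (21 of them) are such a set: any two sum to at least 5+6 = 11 and at most 24+25 = 49 < 51.
Any 22nd integer completes one of the 9 pairs, so 22 choices force a sum of 51.

22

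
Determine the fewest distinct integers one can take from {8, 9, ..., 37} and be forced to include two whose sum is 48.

18

A set avoiding the sum 48 can contain at most one of each pair {x, 48−x}, plus the 4 elements whose complement lies outside the range or equal to its own complement.
The integers 8, …, 24 (17 of them) are such a set: any two sum to at least 8+9 = 17 and at most 23+24 = 47 < 48.
By pigeonhole, any 18th integer completes one of the 13 pairs, so 18 choices force a sum of 48.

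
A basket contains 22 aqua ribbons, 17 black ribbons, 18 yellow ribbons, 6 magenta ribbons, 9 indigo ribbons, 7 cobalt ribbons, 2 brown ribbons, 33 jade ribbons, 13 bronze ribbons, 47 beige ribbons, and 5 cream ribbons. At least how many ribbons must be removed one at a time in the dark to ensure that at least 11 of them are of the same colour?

90

An adversary could hand out at most 10 ribbons per colour (5 colours run out sooner): 10 + 10 + 10 + 6 + 9 + 7 + 2 + 10 + 10 + 10 + 5 = 89 ribbons and still no colour has 11.
One more ribbon lands in a colour already at 10, so 90 draws are enough and 89 are not.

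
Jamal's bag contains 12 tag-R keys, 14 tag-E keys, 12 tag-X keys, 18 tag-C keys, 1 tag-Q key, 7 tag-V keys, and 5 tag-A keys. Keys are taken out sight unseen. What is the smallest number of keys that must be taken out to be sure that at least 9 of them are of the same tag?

46

By the pigeonhole principle, the 7 tags are the holes; the keys drawn are the pigeons.
To avoid 9 of any one tag, the worst case takes at most 8 of each tag, or every key of a tag that has fewer than 8.
That gives 8 + 8 + 8 + 8 + 1 + 7 + 5 = 45 keys with no tag reaching 9.
The next key forces some tag to 9, so 45 + 1 = 46.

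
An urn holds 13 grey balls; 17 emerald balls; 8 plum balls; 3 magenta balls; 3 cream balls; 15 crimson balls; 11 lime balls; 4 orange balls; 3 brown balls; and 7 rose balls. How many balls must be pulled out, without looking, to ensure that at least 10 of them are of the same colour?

65

The 10 colours are the holes; the balls drawn are the pigeons.
To avoid 10 of any one colour, the worst case takes at most 9 of each colour, or every ball of a colour that has fewer than 9.
That gives 9 + 9 + 8 + 3 + 3 + 9 + 9 + 4 + 3 + 7 = 64 balls with no colour reaching 10.
The next ball forces some colour to 10, so 64 + 1 = 65.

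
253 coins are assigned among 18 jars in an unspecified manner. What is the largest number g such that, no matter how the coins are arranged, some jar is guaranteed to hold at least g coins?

By pigeonhole, the 18 jars are the holes and the 253 coins are the pigeons.
If every jar held at most 14 coins, the total would be at most 18 × 14 = 252, which is less than 253.
So some jar holds at least ⌈253/18⌉ = 15 coins.

15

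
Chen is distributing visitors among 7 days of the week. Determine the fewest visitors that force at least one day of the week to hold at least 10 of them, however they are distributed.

64

With 63 visitors one could put exactly 9 in each of the 7 days of the week, and no day of the week would reach 10.
By the pigeonhole principle, one more visitor must land in a day of the week that already has 9, giving it 10.
So 7 × 9 + 1 = 64 visitors are required.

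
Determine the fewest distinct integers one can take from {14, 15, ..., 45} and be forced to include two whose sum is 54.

A set avoiding the sum 54 can contain at most one of each pair {x, 54−x}, plus the 6 elements whose complement lies outside the range or equal to its own complement.
The integers 27, …, 45 (19 of them) are such a set: any two sum to at least 27+28 = 55 > 54.
Any 20th integer completes one of the 13 pairs, so 20 choices force a sum of 54.

20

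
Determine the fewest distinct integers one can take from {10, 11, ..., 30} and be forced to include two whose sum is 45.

14

Two chosen integers sum to 45 exactly when both halves of some pair {x, 45−x} with 15 ≤ x ≤ 45−x ≤ 30 are chosen — 8 such pairs.
The remaining 5 elements (those with no distinct partner in range) can never complete a 45-sum, so the worst case takes all of them and one from each pair: 5 + 8 = 13.
The 14th integer has to be the second member of some pair, so 13 + 1 = 14.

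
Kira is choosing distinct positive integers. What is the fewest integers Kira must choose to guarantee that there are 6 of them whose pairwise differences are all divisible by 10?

51

Integers whose pairwise differences are multiples of 10 are exactly those sharing a remainder mod 10. By pigeonhole, the 10 residue classes mod 10 are the pigeonholes.
With 50 integers one could put 5 in each residue class and have no class reach 6.
The 51st integer pushes some class to 6, so 10·5 + 1 = 51.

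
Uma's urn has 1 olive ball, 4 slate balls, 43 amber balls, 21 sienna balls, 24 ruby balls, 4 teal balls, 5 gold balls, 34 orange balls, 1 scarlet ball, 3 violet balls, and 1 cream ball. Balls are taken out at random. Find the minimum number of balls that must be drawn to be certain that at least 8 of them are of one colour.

By the pigeonhole principle, put each drawn ball into a box by colour. The largest draw with every box below 8 takes min(count, 7) from each colour; colours with fewer than 7 contribute all they have.
Σ min(cᵢ, 7) = 1 + 4 + 7 + 7 + 7 + 4 + 5 + 7 + 1 + 3 + 1 = 47.
Draw number 47 + 1 = 48 must push one box to 8.

48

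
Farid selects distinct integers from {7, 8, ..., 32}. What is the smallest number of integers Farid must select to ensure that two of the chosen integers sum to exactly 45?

A set avoiding the sum 45 can contain at most one of each pair {x, 45−x}, plus the 6 elements whose complement lies outside the range.
The integers 7, …, 22 (16 of them) are such a set: any two sum to at least 7+8 = 15 and at most 21+22 = 43 < 45.
Any 17th integer completes one of the 10 pairs, so 17 choices force a sum of 45.

17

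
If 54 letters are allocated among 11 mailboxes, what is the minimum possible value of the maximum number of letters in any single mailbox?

5

By the pigeonhole principle, the 11 mailboxes are the holes and the 54 letters are the pigeons.
If every mailbox held at most 4 letters, the total would be at most 11 × 4 = 44, which is less than 54.
So some mailbox holds at least ⌈54/11⌉ = 5 letters.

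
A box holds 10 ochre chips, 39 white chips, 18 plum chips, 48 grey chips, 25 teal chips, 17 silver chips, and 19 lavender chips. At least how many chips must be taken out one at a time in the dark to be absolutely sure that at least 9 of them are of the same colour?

By the pigeonhole principle, the 7 colours are the holes; the chips drawn are the pigeons.
To avoid 9 of any one colour, the worst case takes at most 8 of each colour.
That gives 8 + 8 + 8 + 8 + 8 + 8 + 8 = 56 chips with no colour reaching 9.
The next chip forces some colour to 9, so 56 + 1 = 57.

57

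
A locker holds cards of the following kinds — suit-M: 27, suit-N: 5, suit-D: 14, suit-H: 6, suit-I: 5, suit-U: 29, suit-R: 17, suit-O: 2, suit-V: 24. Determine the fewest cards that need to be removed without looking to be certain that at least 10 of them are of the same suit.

An adversary could hand out at most 9 cards per suit (4 suits run out sooner): 9 + 5 + 9 + 6 + 5 + 9 + 9 + 2 + 9 = 63 cards and still no suit has 10.
Pigeonhole: one more card lands in a suit already at 9, so 64 draws are enough and 63 are not.

64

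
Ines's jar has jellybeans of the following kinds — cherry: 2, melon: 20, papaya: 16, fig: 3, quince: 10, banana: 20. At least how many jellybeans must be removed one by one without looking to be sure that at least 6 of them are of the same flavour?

An adversary could hand out at most 5 jellybeans per flavour (cherry, fig run out sooner): 2 + 5 + 5 + 3 + 5 + 5 = 25 jellybeans and still no flavour has 6.
One more jellybean lands in a flavour already at 5, so 26 draws are enough and 25 are not.

26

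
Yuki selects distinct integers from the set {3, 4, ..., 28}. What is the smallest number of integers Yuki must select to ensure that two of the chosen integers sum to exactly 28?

Group the elements by complementary pair {x, 28−x}: {3,25}, {4,24}, {5,23}, …, giving 11 two-element pairs; the single value 14 (it cannot pair with itself since the integers are distinct); and 3 integers whose partner 28−x falls outside [3,28].
Treating each of those 15 groups as a pigeonhole, one can pick one integer per group — 15 integers — with no two summing to 28.
The 16th integer lands in an occupied pair, forcing a sum of 28.

16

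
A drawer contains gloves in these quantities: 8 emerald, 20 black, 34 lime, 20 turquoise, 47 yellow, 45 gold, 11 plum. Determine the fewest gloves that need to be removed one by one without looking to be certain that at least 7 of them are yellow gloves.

In the worst case for collecting yellow gloves, every non-yellow glove comes out first.
There are 8 + 20 + 34 + 20 + 45 + 11 = 138 non-yellow gloves altogether.
After those, each further glove must be yellow, so 138 + 7 = 145 draws guarantee 7 yellow gloves.

145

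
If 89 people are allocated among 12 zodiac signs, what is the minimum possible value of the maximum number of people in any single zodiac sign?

8

The 12 zodiac signs are the holes and the 89 people are the pigeons.
If every zodiac sign held at most 7 people, the total would be at most 12 × 7 = 84, which is less than 89.
So some zodiac sign holds at least ⌈89/12⌉ = 8 people.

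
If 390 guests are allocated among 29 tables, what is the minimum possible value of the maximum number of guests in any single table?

14

Pigeonhole: the 29 tables are the holes and the 390 guests are the pigeons.
If every table held at most 13 guests, the total would be at most 29 × 13 = 377, which is less than 390.
So some table holds at least ⌈390/29⌉ = 14 guests.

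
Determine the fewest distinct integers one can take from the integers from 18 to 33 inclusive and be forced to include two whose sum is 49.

A set avoiding the sum 49 can contain at most one of each pair {x, 49−x}, plus the 2 elements whose complement lies outside the range.
The integers 25, …, 33 (9 of them) are such a set: any two sum to at least 25+26 = 51 > 49.
Any 10th integer completes one of the 7 pairs, so 10 choices force a sum of 49.

10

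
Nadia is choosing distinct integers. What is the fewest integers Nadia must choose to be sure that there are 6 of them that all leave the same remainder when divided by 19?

96

By the pigeonhole principle, the 19 residue classes mod 19 are the pigeonholes.
With 95 integers one could put 5 in each residue class and have no class reach 6.
The 96th integer pushes some class to 6, so 19·5 + 1 = 96.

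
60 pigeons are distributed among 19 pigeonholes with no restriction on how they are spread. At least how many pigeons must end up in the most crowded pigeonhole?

4

The 19 pigeonholes are the holes and the 60 pigeons are the pigeons.
If every pigeonhole held at most 3 pigeons, the total would be at most 19 × 3 = 57, which is less than 60.
So some pigeonhole holds at least ⌈60/19⌉ = 4 pigeons.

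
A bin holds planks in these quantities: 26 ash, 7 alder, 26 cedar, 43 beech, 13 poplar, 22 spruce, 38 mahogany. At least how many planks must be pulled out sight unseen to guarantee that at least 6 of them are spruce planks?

In the worst case for collecting spruce planks, every non-spruce plank comes out first.
There are 26 + 7 + 26 + 43 + 13 + 38 = 153 non-spruce planks altogether.
After those, each further plank must be spruce, so 153 + 6 = 159 draws guarantee 6 spruce planks.

159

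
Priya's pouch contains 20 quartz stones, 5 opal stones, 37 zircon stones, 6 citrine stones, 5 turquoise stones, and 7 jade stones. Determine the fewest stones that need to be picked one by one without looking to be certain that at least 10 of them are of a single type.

42

By the pigeonhole principle, the 6 types are the holes; the stones drawn are the pigeons.
To avoid 10 of any one type, the worst case takes at most 9 of each type, or every stone of a type that has fewer than 9.
That gives 9 + 5 + 9 + 6 + 5 + 7 = 41 stones with no type reaching 10.
The next stone forces some type to 10, so 41 + 1 = 42.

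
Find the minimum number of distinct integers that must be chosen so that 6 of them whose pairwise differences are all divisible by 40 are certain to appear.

Integers whose pairwise differences are multiples of 40 are exactly those sharing a remainder mod 40. By pigeonhole, the 40 residue classes mod 40 are the pigeonholes.
With 200 integers one could put 5 in each residue class and have no class reach 6.
The 201st integer pushes some class to 6, so 40·5 + 1 = 201.

201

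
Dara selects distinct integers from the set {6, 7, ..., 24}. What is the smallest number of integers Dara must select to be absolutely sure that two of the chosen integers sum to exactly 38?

15

Two chosen integers sum to 38 exactly when both halves of some pair {x, 38−x} with 14 ≤ x ≤ 38−x ≤ 24 are chosen — 5 such pairs.
The remaining 9 elements (those with no distinct partner in range) can never complete a 38-sum, so the worst case takes all of them and one from each pair: 9 + 5 = 14.
By pigeonhole, the 15th integer has to be the second member of some pair, so 14 + 1 = 15.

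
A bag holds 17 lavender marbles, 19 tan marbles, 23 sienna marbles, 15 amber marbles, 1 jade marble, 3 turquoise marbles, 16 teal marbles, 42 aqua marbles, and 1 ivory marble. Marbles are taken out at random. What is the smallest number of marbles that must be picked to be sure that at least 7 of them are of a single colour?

Put each drawn marble into a box by colour. The largest draw with every box below 7 takes min(count, 6) from each colour; colours with fewer than 6 contribute all they have.
Σ min(cᵢ, 6) = 6 + 6 + 6 + 6 + 1 + 3 + 6 + 6 + 1 = 41.
Draw number 41 + 1 = 42 must push one box to 7.

42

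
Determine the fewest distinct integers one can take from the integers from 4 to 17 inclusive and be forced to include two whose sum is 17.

10

Two chosen integers sum to 17 exactly when both halves of some pair {x, 17−x} with 4 ≤ x ≤ 17−x ≤ 13 are chosen — 5 such pairs.
The remaining 4 elements (those with no distinct partner in range) can never complete a 17-sum, so the worst case takes all of them and one from each pair: 4 + 5 = 9.
By the pigeonhole principle, the 10th integer has to be the second member of some pair, so 9 + 1 = 10.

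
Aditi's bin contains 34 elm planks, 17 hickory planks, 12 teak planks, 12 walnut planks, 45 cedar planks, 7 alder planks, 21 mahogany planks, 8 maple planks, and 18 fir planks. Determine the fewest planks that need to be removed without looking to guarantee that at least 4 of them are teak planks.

166

In the worst case for collecting teak planks, every non-teak plank comes out first.
There are 34 + 17 + 12 + 45 + 7 + 21 + 8 + 18 = 162 non-teak planks altogether.
After those, each further plank must be teak, so 162 + 4 = 166 draws guarantee 4 teak planks.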